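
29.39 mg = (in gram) 1 mg = 1e-06 kg, so 29.39 mg = 29.39 * 1e-06 = 2.939e-05 kg. 1 gram = 0.001 kg, so 2.939e-05 kg = 2.939e-05 / 0.001 = 0.02939 gram. Final answer: 0.02939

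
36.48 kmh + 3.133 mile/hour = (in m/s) 11.53. Check: 1 kmh = 0.27777778 m/s, so 36.48 kmh = 36.48 * 0.27777778 = 10.133333 m/s. 1 mile/hour = 0.44704 m/s, so 3.133 mile/hour = 3.133 * 0.44704 = 1.4005763 m/s. Sum: 10.133333 + 1.4005763 = 11.53391 m/s. Result: 11.53391 m/s ≈ 11.53 m/s (4 s.f.).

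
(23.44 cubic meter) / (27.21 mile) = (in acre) 1.323e-07. Check: 23.44 cubic meter = 23.44 m^3. 1 mile = 1609.344 m, so 27.21 mile = 27.21 * 1609.344 = 43790.25 m. Combine: 23.44 m^3 / 43790.25 m = 0.00053527897 m^2. 1 acre = 4046.8564 m^2, so 0.00053527897 m^2 = 0.00053527897 / 4046.8564 = 1.3227031e-07 acre ≈ 1.323e-07 acre (4 s.f.).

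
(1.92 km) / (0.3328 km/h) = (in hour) 1 km = 1000 m, so 1.92 km = 1.92 * 1000 = 1920 m. 1 km/h = 0.27777778 m/s, so 0.3328 km/h = 0.3328 * 0.27777778 = 0.092444444 m/s. Combine: 1920 m / 0.092444444 m/s = 20769.231 s. 1 hour = 3600 s, so 20769.231 s = 20769.231 / 3600 = 5.7692308 hour ≈ 5.769 hour (4 s.f.). Final answer: 5.769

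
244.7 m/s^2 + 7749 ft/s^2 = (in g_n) 244.7 m/s^2 is already in m/s^2. 1 ft/s^2 = 0.3048 m/s^2, so 7749 ft/s^2 = 7749 * 0.3048 = 2361.8952 m/s^2. Sum: 244.7 + 2361.8952 = 2606.5952 m/s^2. 1 g_n = 9.80665 m/s^2, so 2606.5952 m/s^2 = 2606.5952 / 9.80665 = 265.79874 g_n ≈ 265.8 g_n (4 s.f.). Final answer: 265.8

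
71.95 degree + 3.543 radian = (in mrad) 4799. Check: 1 degree = 0.017453293 rad, so 71.95 degree = 71.95 * 0.017453293 = 1.2557644 rad. 3.543 radian = 3.543 rad. Sum: 1.2557644 + 3.543 = 4.7987644 rad. 1 mrad = 0.001 rad, so 4.7987644 rad = 4.7987644 / 0.001 = 4798.7644 mrad ≈ 4799 mrad (4 s.f.).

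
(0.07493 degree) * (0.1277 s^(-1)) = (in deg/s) 0.009569. Check: 1 degree = 0.017453293 rad, so 0.07493 degree = 0.07493 * 0.017453293 = 0.0013077752 rad. 0.1277 s^(-1) = 0.1277 Hz. Combine: 0.0013077752 rad * 0.1277 Hz = 0.00016700289 rad/s. 1 deg/s = 0.017453293 rad/s, so 0.00016700289 rad/s = 0.00016700289 / 0.017453293 = 0.009568561 deg/s ≈ 0.009569 deg/s (4 s.f.).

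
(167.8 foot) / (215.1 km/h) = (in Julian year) 2.712e-08. Check: 1 foot = 0.3048 m, so 167.8 foot = 167.8 * 0.3048 = 51.14544 m. 1 km/h = 0.27777778 m/s, so 215.1 km/h = 215.1 * 0.27777778 = 59.75 m/s. Combine: 51.14544 m / 59.75 m/s = 0.85599063 s. 1 Julian year = 31557600 s, so 0.85599063 s = 0.85599063 / 31557600 = 2.7124706e-08 Julian year ≈ 2.712e-08 Julian year (4 s.f.).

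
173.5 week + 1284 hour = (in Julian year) 1 week = 604800 s, so 173.5 week = 173.5 * 604800 = 1.049328e+08 s. 1 hour = 3600 s, so 1284 hour = 1284 * 3600 = 4622400 s. Sum: 1.049328e+08 + 4622400 = 1.095552e+08 s. 1 Julian year = 31557600 s, so 1.095552e+08 s = 1.095552e+08 / 31557600 = 3.4715948 Julian year ≈ 3.472 Julian year (4 s.f.). Final answer: 3.472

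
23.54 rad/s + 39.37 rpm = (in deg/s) 23.54 rad/s is already in rad/s. 1 rpm = 0.10471976 rad/s, so 39.37 rpm = 39.37 * 0.10471976 = 4.1228168 rad/s. Sum: 23.54 + 4.1228168 = 27.662817 rad/s. 1 deg/s = 0.017453293 rad/s, so 27.662817 rad/s = 27.662817 / 0.017453293 = 1584.9626 deg/s ≈ 1585 deg/s (4 s.f.). Final answer: 1585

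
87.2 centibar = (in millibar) 1 centibar = 1000 Pa, so 87.2 centibar = 87.2 * 1000 = 87200 Pa. 1 millibar = 100 Pa, so 87200 Pa = 87200 / 100 = 872 millibar. Final answer: 872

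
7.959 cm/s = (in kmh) 1 cm/s = 0.01 m/s, so 7.959 cm/s = 7.959 * 0.01 = 0.07959 m/s. 1 kmh = 0.27777778 m/s, so 0.07959 m/s = 0.07959 / 0.27777778 = 0.286524 kmh ≈ 0.2865 kmh (4 s.f.). Final answer: 0.2865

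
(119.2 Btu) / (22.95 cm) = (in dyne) 1 Btu = 1055.0559 J, so 119.2 Btu = 119.2 * 1055.0559 = 125762.66 J. 1 cm = 0.01 m, so 22.95 cm = 22.95 * 0.01 = 0.2295 m. Combine: 125762.66 J / 0.2295 m = 547985.44 N. 1 dyne = 1e-05 N, so 547985.44 N = 547985.44 / 1e-05 = 5.4798544e+10 dyne ≈ 5.48e+10 dyne (4 s.f.). Final answer: 5.48e+10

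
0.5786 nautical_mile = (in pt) 1 nautical_mile = 1852 m, so 0.5786 nautical_mile = 0.5786 * 1852 = 1071.5672 m. 1 pt = 0.00035277778 m, so 1071.5672 m = 1071.5672 / 0.00035277778 = 3037513.3 pt ≈ 3.038e+06 pt (4 s.f.). Final answer: 3.038e+06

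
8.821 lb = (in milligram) 1 lb = 0.45359237 kg, so 8.821 lb = 8.821 * 0.45359237 = 4.0011383 kg. 1 milligram = 1e-06 kg, so 4.0011383 kg = 4.0011383 / 1e-06 = 4001138.3 milligram ≈ 4.001e+06 milligram (4 s.f.). Final answer: 4.001e+06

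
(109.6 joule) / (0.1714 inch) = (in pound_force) 109.6 joule = 109.6 J. 1 inch = 0.0254 m, so 0.1714 inch = 0.1714 * 0.0254 = 0.00435356 m. Combine: 109.6 J / 0.00435356 m = 25174.799 N. 1 pound_force = 4.4482216 N, so 25174.799 N = 25174.799 / 4.4482216 = 5659.5201 pound_force ≈ 5660 pound_force (4 s.f.). Final answer: 5660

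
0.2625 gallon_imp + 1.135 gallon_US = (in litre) 5.49. Check: 1 gallon_imp = 0.00454609 m^3, so 0.2625 gallon_imp = 0.2625 * 0.00454609 = 0.0011933486 m^3. 1 gallon_US = 0.0037854118 m^3, so 1.135 gallon_US = 1.135 * 0.0037854118 = 0.0042964424 m^3. Sum: 0.0011933486 + 0.0042964424 = 0.005489791 m^3. 1 litre = 0.001 m^3, so 0.005489791 m^3 = 0.005489791 / 0.001 = 5.489791 litre ≈ 5.49 litre (4 s.f.).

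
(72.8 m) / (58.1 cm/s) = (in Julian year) 3.971e-06. Check: 72.8 m is already in m. 1 cm/s = 0.01 m/s, so 58.1 cm/s = 58.1 * 0.01 = 0.581 m/s. Combine: 72.8 m / 0.581 m/s = 125.3012 s. 1 Julian year = 31557600 s, so 125.3012 s = 125.3012 / 31557600 = 3.9705556e-06 Julian year ≈ 3.971e-06 Julian year (4 s.f.).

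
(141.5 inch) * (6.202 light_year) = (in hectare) 2.109e+13. Check: 1 inch = 0.0254 m, so 141.5 inch = 141.5 * 0.0254 = 3.5941 m. 1 light_year = 9.4607305e+15 m, so 6.202 light_year = 6.202 * 9.4607305e+15 = 5.867545e+16 m. Combine: 3.5941 m * 5.867545e+16 m = 2.1088544e+17 m^2. 1 hectare = 10000 m^2, so 2.1088544e+17 m^2 = 2.1088544e+17 / 10000 = 2.1088544e+13 hectare ≈ 2.109e+13 hectare (4 s.f.).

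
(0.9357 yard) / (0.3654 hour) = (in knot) 0.001264. Check: 1 yard = 0.9144 m, so 0.9357 yard = 0.9357 * 0.9144 = 0.85560408 m. 1 hour = 3600 s, so 0.3654 hour = 0.3654 * 3600 = 1315.44 s. Combine: 0.85560408 m / 1315.44 s = 0.00065043186 m/s. 1 knot = 0.51444444 m/s, so 0.00065043186 m/s = 0.00065043186 / 0.51444444 = 0.0012643384 knot ≈ 0.001264 knot (4 s.f.).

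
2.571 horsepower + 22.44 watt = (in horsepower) 2.601. Check: 1 horsepower = 745.69987 W, so 2.571 horsepower = 2.571 * 745.69987 = 1917.1944 W. 22.44 watt = 22.44 W. Sum: 1917.1944 + 22.44 = 1939.6344 W. 1 horsepower = 745.69987 W, so 1939.6344 W = 1939.6344 / 745.69987 = 2.6010925 horsepower ≈ 2.601 horsepower (4 s.f.).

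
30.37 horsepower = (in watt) 2.265e+04. Check: 1 horsepower = 745.69987 W, so 30.37 horsepower = 30.37 * 745.69987 = 22646.905 W. 22646.905 W = 22646.905 watt ≈ 2.265e+04 watt (4 s.f.).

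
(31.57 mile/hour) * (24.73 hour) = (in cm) 1.256e+08. Check: 1 mile/hour = 0.44704 m/s, so 31.57 mile/hour = 31.57 * 0.44704 = 14.113053 m/s. 1 hour = 3600 s, so 24.73 hour = 24.73 * 3600 = 89028 s. Combine: 14.113053 m/s * 89028 s = 1256456.9 m. 1 cm = 0.01 m, so 1256456.9 m = 1256456.9 / 0.01 = 1.2564569e+08 cm ≈ 1.256e+08 cm (4 s.f.).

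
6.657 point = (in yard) 0.002568. Check: 1 point = 0.00035277778 m, so 6.657 point = 6.657 * 0.00035277778 = 0.0023484417 m. 1 yard = 0.9144 m, so 0.0023484417 m = 0.0023484417 / 0.9144 = 0.002568287 yard ≈ 0.002568 yard (4 s.f.).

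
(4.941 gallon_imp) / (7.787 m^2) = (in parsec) 9.348e-20. Check: 1 gallon_imp = 0.00454609 m^3, so 4.941 gallon_imp = 4.941 * 0.00454609 = 0.022462231 m^3. 7.787 m^2 is already in m^2. Combine: 0.022462231 m^3 / 7.787 m^2 = 0.0028845808 m. 1 parsec = 3.0856776e+16 m, so 0.0028845808 m = 0.0028845808 / 3.0856776e+16 = 9.3482897e-20 parsec ≈ 9.348e-20 parsec (4 s.f.).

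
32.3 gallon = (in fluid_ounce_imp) 4303. Check: 1 gallon = 0.0037854118 m^3, so 32.3 gallon = 32.3 * 0.0037854118 = 0.1222688 m^3. 1 fluid_ounce_imp = 2.8413063e-05 m^3, so 0.1222688 m^3 = 0.1222688 / 2.8413063e-05 = 4303.2602 fluid_ounce_imp ≈ 4303 fluid_ounce_imp (4 s.f.).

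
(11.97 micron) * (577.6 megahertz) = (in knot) 1.344e+04. Check: 1 micron = 1e-06 m, so 11.97 micron = 11.97 * 1e-06 = 1.197e-05 m. 1 megahertz = 1000000 Hz, so 577.6 megahertz = 577.6 * 1000000 = 5.776e+08 Hz. Combine: 1.197e-05 m * 5.776e+08 Hz = 6913.872 m/s. 1 knot = 0.51444444 m/s, so 6913.872 m/s = 6913.872 / 0.51444444 = 13439.492 knot ≈ 1.344e+04 knot (4 s.f.).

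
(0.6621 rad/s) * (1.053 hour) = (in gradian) 0.6621 rad/s is already in rad/s. 1 hour = 3600 s, so 1.053 hour = 1.053 * 3600 = 3790.8 s. Combine: 0.6621 rad/s * 3790.8 s = 2509.8887 rad. 1 gradian = 0.015707963 rad, so 2509.8887 rad = 2509.8887 / 0.015707963 = 159784.48 gradian ≈ 1.598e+05 gradian (4 s.f.). Final answer: 1.598e+05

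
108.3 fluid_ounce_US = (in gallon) 1 fluid_ounce_US = 2.957353e-05 m^3, so 108.3 fluid_ounce_US = 108.3 * 2.957353e-05 = 0.0032028133 m^3. 1 gallon = 0.0037854118 m^3, so 0.0032028133 m^3 = 0.0032028133 / 0.0037854118 = 0.84609375 gallon ≈ 0.8461 gallon (4 s.f.). Final answer: 0.8461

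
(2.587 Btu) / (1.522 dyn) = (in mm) 1 Btu = 1055.0559 J, so 2.587 Btu = 2.587 * 1055.0559 = 2729.4295 J. 1 dyn = 1e-05 N, so 1.522 dyn = 1.522 * 1e-05 = 1.522e-05 N. Combine: 2729.4295 J / 1.522e-05 N = 1.7933177e+08 m. 1 mm = 0.001 m, so 1.7933177e+08 m = 1.7933177e+08 / 0.001 = 1.7933177e+11 mm ≈ 1.793e+11 mm (4 s.f.). Final answer: 1.793e+11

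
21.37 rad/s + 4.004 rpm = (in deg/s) 21.37 rad/s is already in rad/s. 1 rpm = 0.10471976 rad/s, so 4.004 rpm = 4.004 * 0.10471976 = 0.4192979 rad/s. Sum: 21.37 + 0.4192979 = 21.789298 rad/s. 1 deg/s = 0.017453293 rad/s, so 21.789298 rad/s = 21.789298 / 0.017453293 = 1248.4348 deg/s ≈ 1248 deg/s (4 s.f.). Final answer: 1248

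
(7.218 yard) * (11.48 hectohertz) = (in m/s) 1 yard = 0.9144 m, so 7.218 yard = 7.218 * 0.9144 = 6.6001392 m. 1 hectohertz = 100 Hz, so 11.48 hectohertz = 11.48 * 100 = 1148 Hz. Combine: 6.6001392 m * 1148 Hz = 7576.9598 m/s. Result: 7576.9598 m/s ≈ 7577 m/s (4 s.f.). Final answer: 7577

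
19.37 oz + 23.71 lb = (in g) 1.13e+04. Check: 1 oz = 0.028349523 kg, so 19.37 oz = 19.37 * 0.028349523 = 0.54913026 kg. 1 lb = 0.45359237 kg, so 23.71 lb = 23.71 * 0.45359237 = 10.754675 kg. Sum: 0.54913026 + 10.754675 = 11.303805 kg. 1 g = 0.001 kg, so 11.303805 kg = 11.303805 / 0.001 = 11303.805 g ≈ 1.13e+04 g (4 s.f.).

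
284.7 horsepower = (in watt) 2.123e+05. Check: 1 horsepower = 745.69987 W, so 284.7 horsepower = 284.7 * 745.69987 = 212300.75 W. 212300.75 W = 212300.75 watt ≈ 2.123e+05 watt (4 s.f.).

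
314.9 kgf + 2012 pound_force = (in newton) 1.204e+04. Check: 1 kgf = 9.80665 N, so 314.9 kgf = 314.9 * 9.80665 = 3088.1141 N. 1 pound_force = 4.4482216 N, so 2012 pound_force = 2012 * 4.4482216 = 8949.8219 N. Sum: 3088.1141 + 8949.8219 = 12037.936 N. 12037.936 N = 12037.936 newton ≈ 1.204e+04 newton (4 s.f.).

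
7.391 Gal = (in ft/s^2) 0.2425. Check: 1 Gal = 0.01 m/s^2, so 7.391 Gal = 7.391 * 0.01 = 0.07391 m/s^2. 1 ft/s^2 = 0.3048 m/s^2, so 0.07391 m/s^2 = 0.07391 / 0.3048 = 0.24248688 ft/s^2 ≈ 0.2425 ft/s^2 (4 s.f.).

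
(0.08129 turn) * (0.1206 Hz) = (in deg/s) 3.529. Check: 1 turn = 6.2831853 rad, so 0.08129 turn = 0.08129 * 6.2831853 = 0.51076013 rad. 0.1206 Hz is already in Hz. Combine: 0.51076013 rad * 0.1206 Hz = 0.061597672 rad/s. 1 deg/s = 0.017453293 rad/s, so 0.061597672 rad/s = 0.061597672 / 0.017453293 = 3.5292866 deg/s ≈ 3.529 deg/s (4 s.f.).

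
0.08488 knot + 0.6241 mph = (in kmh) 1 knot = 0.51444444 m/s, so 0.08488 knot = 0.08488 * 0.51444444 = 0.043666044 m/s. 1 mph = 0.44704 m/s, so 0.6241 mph = 0.6241 * 0.44704 = 0.27899766 m/s. Sum: 0.043666044 + 0.27899766 = 0.32266371 m/s. 1 kmh = 0.27777778 m/s, so 0.32266371 m/s = 0.32266371 / 0.27777778 = 1.1615894 kmh ≈ 1.162 kmh (4 s.f.). Final answer: 1.162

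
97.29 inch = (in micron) 1 inch = 0.0254 m, so 97.29 inch = 97.29 * 0.0254 = 2.471166 m. 1 micron = 1e-06 m, so 2.471166 m = 2.471166 / 1e-06 = 2471166 micron ≈ 2.471e+06 micron (4 s.f.). Final answer: 2.471e+06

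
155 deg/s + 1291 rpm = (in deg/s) 7901. Check: 1 deg/s = 0.017453293 rad/s, so 155 deg/s = 155 * 0.017453293 = 2.7052603 rad/s. 1 rpm = 0.10471976 rad/s, so 1291 rpm = 1291 * 0.10471976 = 135.1932 rad/s. Sum: 2.7052603 + 135.1932 = 137.89846 rad/s. 1 deg/s = 0.017453293 rad/s, so 137.89846 rad/s = 137.89846 / 0.017453293 = 7901 deg/s.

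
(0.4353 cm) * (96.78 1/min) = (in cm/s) 1 cm = 0.01 m, so 0.4353 cm = 0.4353 * 0.01 = 0.004353 m. 1 1/min = 0.016666667 Hz, so 96.78 1/min = 96.78 * 0.016666667 = 1.613 Hz. Combine: 0.004353 m * 1.613 Hz = 0.007021389 m/s. 1 cm/s = 0.01 m/s, so 0.007021389 m/s = 0.007021389 / 0.01 = 0.7021389 cm/s ≈ 0.7021 cm/s (4 s.f.). Final answer: 0.7021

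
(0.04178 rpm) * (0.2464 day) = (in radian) 1 rpm = 0.10471976 rad/s, so 0.04178 rpm = 0.04178 * 0.10471976 = 0.0043751914 rad/s. 1 day = 86400 s, so 0.2464 day = 0.2464 * 86400 = 21288.96 s. Combine: 0.0043751914 rad/s * 21288.96 s = 93.143274 rad. 93.143274 rad = 93.143274 radian ≈ 93.14 radian (4 s.f.). Final answer: 93.14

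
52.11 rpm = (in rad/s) 1 rpm = 0.10471976 rad/s, so 52.11 rpm = 52.11 * 0.10471976 = 5.4569464 rad/s. Result: 5.4569464 rad/s ≈ 5.457 rad/s (4 s.f.). Final answer: 5.457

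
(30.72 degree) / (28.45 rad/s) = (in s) 1 degree = 0.017453293 rad, so 30.72 degree = 30.72 * 0.017453293 = 0.53616515 rad. 28.45 rad/s is already in rad/s. Combine: 0.53616515 rad / 28.45 rad/s = 0.018845875 s. Result: 0.018845875 s ≈ 0.01885 s (4 s.f.). Final answer: 0.01885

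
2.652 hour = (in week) 1 hour = 3600 s, so 2.652 hour = 2.652 * 3600 = 9547.2 s. 1 week = 604800 s, so 9547.2 s = 9547.2 / 604800 = 0.015785714 week ≈ 0.01579 week (4 s.f.). Final answer: 0.01579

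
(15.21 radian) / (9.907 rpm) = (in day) 15.21 radian = 15.21 rad. 1 rpm = 0.10471976 rad/s, so 9.907 rpm = 9.907 * 0.10471976 = 1.0374586 rad/s. Combine: 15.21 rad / 1.0374586 rad/s = 14.660826 s. 1 day = 86400 s, so 14.660826 s = 14.660826 / 86400 = 0.00016968548 day ≈ 0.0001697 day (4 s.f.). Final answer: 0.0001697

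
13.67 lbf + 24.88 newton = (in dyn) 1 lbf = 4.4482216 N, so 13.67 lbf = 13.67 * 4.4482216 = 60.807189 N. 24.88 newton = 24.88 N. Sum: 60.807189 + 24.88 = 85.687189 N. 1 dyn = 1e-05 N, so 85.687189 N = 85.687189 / 1e-05 = 8568718.9 dyn ≈ 8.569e+06 dyn (4 s.f.). Final answer: 8.569e+06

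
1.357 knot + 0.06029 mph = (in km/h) 1 knot = 0.51444444 m/s, so 1.357 knot = 1.357 * 0.51444444 = 0.69810111 m/s. 1 mph = 0.44704 m/s, so 0.06029 mph = 0.06029 * 0.44704 = 0.026952042 m/s. Sum: 0.69810111 + 0.026952042 = 0.72505315 m/s. 1 km/h = 0.27777778 m/s, so 0.72505315 m/s = 0.72505315 / 0.27777778 = 2.6101913 km/h ≈ 2.61 km/h (4 s.f.). Final answer: 2.61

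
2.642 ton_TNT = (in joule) 1.105e+10. Check: 1 ton_TNT = 4.184e+09 J, so 2.642 ton_TNT = 2.642 * 4.184e+09 = 1.1054128e+10 J. 1.1054128e+10 J = 1.1054128e+10 joule ≈ 1.105e+10 joule (4 s.f.).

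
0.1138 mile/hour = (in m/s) 1 mile/hour = 0.44704 m/s, so 0.1138 mile/hour = 0.1138 * 0.44704 = 0.050873152 m/s. Result: 0.050873152 m/s ≈ 0.05087 m/s (4 s.f.). Final answer: 0.05087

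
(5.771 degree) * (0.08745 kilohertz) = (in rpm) 84.11. Check: 1 degree = 0.017453293 rad, so 5.771 degree = 5.771 * 0.017453293 = 0.10072295 rad. 1 kilohertz = 1000 Hz, so 0.08745 kilohertz = 0.08745 * 1000 = 87.45 Hz. Combine: 0.10072295 rad * 87.45 Hz = 8.8082221 rad/s. 1 rpm = 0.10471976 rad/s, so 8.8082221 rad/s = 8.8082221 / 0.10471976 = 84.112325 rpm ≈ 84.11 rpm (4 s.f.).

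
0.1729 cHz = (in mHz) 1.729. Check: 1 cHz = 0.01 Hz, so 0.1729 cHz = 0.1729 * 0.01 = 0.001729 Hz. 1 mHz = 0.001 Hz, so 0.001729 Hz = 0.001729 / 0.001 = 1.729 mHz.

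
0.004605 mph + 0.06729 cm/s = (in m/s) 0.002732. Check: 1 mph = 0.44704 m/s, so 0.004605 mph = 0.004605 * 0.44704 = 0.0020586192 m/s. 1 cm/s = 0.01 m/s, so 0.06729 cm/s = 0.06729 * 0.01 = 0.0006729 m/s. Sum: 0.0020586192 + 0.0006729 = 0.0027315192 m/s. Result: 0.0027315192 m/s ≈ 0.002732 m/s (4 s.f.).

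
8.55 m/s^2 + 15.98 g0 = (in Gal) 8.55 m/s^2 is already in m/s^2. 1 g0 = 9.80665 m/s^2, so 15.98 g0 = 15.98 * 9.80665 = 156.71027 m/s^2. Sum: 8.55 + 156.71027 = 165.26027 m/s^2. 1 Gal = 0.01 m/s^2, so 165.26027 m/s^2 = 165.26027 / 0.01 = 16526.027 Gal ≈ 1.653e+04 Gal (4 s.f.). Final answer: 1.653e+04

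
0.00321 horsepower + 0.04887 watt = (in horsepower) 0.003276. Check: 1 horsepower = 745.69987 W, so 0.00321 horsepower = 0.00321 * 745.69987 = 2.3936966 W. 0.04887 watt = 0.04887 W. Sum: 2.3936966 + 0.04887 = 2.4425666 W. 1 horsepower = 745.69987 W, so 2.4425666 W = 2.4425666 / 745.69987 = 0.0032755357 horsepower ≈ 0.003276 horsepower (4 s.f.).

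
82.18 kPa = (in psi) 1 kPa = 1000 Pa, so 82.18 kPa = 82.18 * 1000 = 82180 Pa. 1 psi = 6894.7573 Pa, so 82180 Pa = 82180 / 6894.7573 = 11.919201 psi ≈ 11.92 psi (4 s.f.). Final answer: 11.92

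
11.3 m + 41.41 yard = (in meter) 11.3 m is already in m. 1 yard = 0.9144 m, so 41.41 yard = 41.41 * 0.9144 = 37.865304 m. Sum: 11.3 + 37.865304 = 49.165304 m. 49.165304 m = 49.165304 meter ≈ 49.17 meter (4 s.f.). Final answer: 49.17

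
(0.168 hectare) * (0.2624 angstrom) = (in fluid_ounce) 1 hectare = 10000 m^2, so 0.168 hectare = 0.168 * 10000 = 1680 m^2. 1 angstrom = 1e-10 m, so 0.2624 angstrom = 0.2624 * 1e-10 = 2.624e-11 m. Combine: 1680 m^2 * 2.624e-11 m = 4.40832e-08 m^3. 1 fluid_ounce = 2.957353e-05 m^3, so 4.40832e-08 m^3 = 4.40832e-08 / 2.957353e-05 = 0.0014906303 fluid_ounce ≈ 0.001491 fluid_ounce (4 s.f.). Final answer: 0.001491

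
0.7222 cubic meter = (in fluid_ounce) 0.7222 cubic meter = 0.7222 m^3. 1 fluid_ounce = 2.957353e-05 m^3, so 0.7222 m^3 = 0.7222 / 2.957353e-05 = 24420.487 fluid_ounce ≈ 2.442e+04 fluid_ounce (4 s.f.). Final answer: 2.442e+04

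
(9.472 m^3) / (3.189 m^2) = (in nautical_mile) 9.472 m^3 is already in m^3. 3.189 m^2 is already in m^2. Combine: 9.472 m^3 / 3.189 m^2 = 2.9702101 m. 1 nautical_mile = 1852 m, so 2.9702101 m = 2.9702101 / 1852 = 0.0016037851 nautical_mile ≈ 0.001604 nautical_mile (4 s.f.). Final answer: 0.001604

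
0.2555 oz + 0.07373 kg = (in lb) 0.1785. Check: 1 oz = 0.028349523 kg, so 0.2555 oz = 0.2555 * 0.028349523 = 0.0072433032 kg. 0.07373 kg is already in kg. Sum: 0.0072433032 + 0.07373 = 0.080973303 kg. 1 lb = 0.45359237 kg, so 0.080973303 kg = 0.080973303 / 0.45359237 = 0.17851558 lb ≈ 0.1785 lb (4 s.f.).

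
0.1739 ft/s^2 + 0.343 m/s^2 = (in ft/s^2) 1.299. Check: 1 ft/s^2 = 0.3048 m/s^2, so 0.1739 ft/s^2 = 0.1739 * 0.3048 = 0.05300472 m/s^2. 0.343 m/s^2 is already in m/s^2. Sum: 0.05300472 + 0.343 = 0.39600472 m/s^2. 1 ft/s^2 = 0.3048 m/s^2, so 0.39600472 m/s^2 = 0.39600472 / 0.3048 = 1.2992281 ft/s^2 ≈ 1.299 ft/s^2 (4 s.f.).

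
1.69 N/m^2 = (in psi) 0.0002451. Check: 1.69 N/m^2 = 1.69 Pa. 1 psi = 6894.7573 Pa, so 1.69 Pa = 1.69 / 6894.7573 = 0.00024511378 psi ≈ 0.0002451 psi (4 s.f.).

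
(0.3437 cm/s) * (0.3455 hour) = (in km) 0.004275. Check: 1 cm/s = 0.01 m/s, so 0.3437 cm/s = 0.3437 * 0.01 = 0.003437 m/s. 1 hour = 3600 s, so 0.3455 hour = 0.3455 * 3600 = 1243.8 s. Combine: 0.003437 m/s * 1243.8 s = 4.2749406 m. 1 km = 1000 m, so 4.2749406 m = 4.2749406 / 1000 = 0.0042749406 km ≈ 0.004275 km (4 s.f.).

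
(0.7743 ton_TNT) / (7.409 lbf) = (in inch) 3.87e+09. Check: 1 ton_TNT = 4.184e+09 J, so 0.7743 ton_TNT = 0.7743 * 4.184e+09 = 3.2396712e+09 J. 1 lbf = 4.4482216 N, so 7.409 lbf = 7.409 * 4.4482216 = 32.956874 N. Combine: 3.2396712e+09 J / 32.956874 N = 98300318 m. 1 inch = 0.0254 m, so 98300318 m = 98300318 / 0.0254 = 3.8700913e+09 inch ≈ 3.87e+09 inch (4 s.f.).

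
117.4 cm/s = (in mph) 2.626. Check: 1 cm/s = 0.01 m/s, so 117.4 cm/s = 117.4 * 0.01 = 1.174 m/s. 1 mph = 0.44704 m/s, so 1.174 m/s = 1.174 / 0.44704 = 2.6261632 mph ≈ 2.626 mph (4 s.f.).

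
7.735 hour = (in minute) 464.1. Check: 1 hour = 3600 s, so 7.735 hour = 7.735 * 3600 = 27846 s. 1 minute = 60 s, so 27846 s = 27846 / 60 = 464.1 minute.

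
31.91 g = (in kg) 0.03191. Check: 1 g = 0.001 kg, so 31.91 g = 31.91 * 0.001 = 0.03191 kg. Result: 0.03191 kg.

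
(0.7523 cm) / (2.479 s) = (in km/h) 0.01092. Check: 1 cm = 0.01 m, so 0.7523 cm = 0.7523 * 0.01 = 0.007523 m. 2.479 s is already in s. Combine: 0.007523 m / 2.479 s = 0.0030346914 m/s. 1 km/h = 0.27777778 m/s, so 0.0030346914 m/s = 0.0030346914 / 0.27777778 = 0.010924889 km/h ≈ 0.01092 km/h (4 s.f.).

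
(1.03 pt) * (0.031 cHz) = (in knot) 2.19e-07. Check: 1 pt = 0.00035277778 m, so 1.03 pt = 1.03 * 0.00035277778 = 0.00036336111 m. 1 cHz = 0.01 Hz, so 0.031 cHz = 0.031 * 0.01 = 0.00031 Hz. Combine: 0.00036336111 m * 0.00031 Hz = 1.1264194e-07 m/s. 1 knot = 0.51444444 m/s, so 1.1264194e-07 m/s = 1.1264194e-07 / 0.51444444 = 2.1895842e-07 knot ≈ 2.19e-07 knot (4 s.f.).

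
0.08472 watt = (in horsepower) 0.0001136. Check: 0.08472 watt = 0.08472 W. 1 horsepower = 745.69987 W, so 0.08472 W = 0.08472 / 745.69987 = 0.00011361139 horsepower ≈ 0.0001136 horsepower (4 s.f.).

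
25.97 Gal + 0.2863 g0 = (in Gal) 1 Gal = 0.01 m/s^2, so 25.97 Gal = 25.97 * 0.01 = 0.2597 m/s^2. 1 g0 = 9.80665 m/s^2, so 0.2863 g0 = 0.2863 * 9.80665 = 2.8076439 m/s^2. Sum: 0.2597 + 2.8076439 = 3.0673439 m/s^2. 1 Gal = 0.01 m/s^2, so 3.0673439 m/s^2 = 3.0673439 / 0.01 = 306.73439 Gal ≈ 306.7 Gal (4 s.f.). Final answer: 306.7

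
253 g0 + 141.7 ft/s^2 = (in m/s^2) 2524. Check: 1 g0 = 9.80665 m/s^2, so 253 g0 = 253 * 9.80665 = 2481.0824 m/s^2. 1 ft/s^2 = 0.3048 m/s^2, so 141.7 ft/s^2 = 141.7 * 0.3048 = 43.19016 m/s^2. Sum: 2481.0824 + 43.19016 = 2524.2726 m/s^2. Result: 2524.2726 m/s^2 ≈ 2524 m/s^2 (4 s.f.).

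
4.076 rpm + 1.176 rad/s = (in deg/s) 1 rpm = 0.10471976 rad/s, so 4.076 rpm = 4.076 * 0.10471976 = 0.42683772 rad/s. 1.176 rad/s is already in rad/s. Sum: 0.42683772 + 1.176 = 1.6028377 rad/s. 1 deg/s = 0.017453293 rad/s, so 1.6028377 rad/s = 1.6028377 / 0.017453293 = 91.835837 deg/s ≈ 91.84 deg/s (4 s.f.). Final answer: 91.84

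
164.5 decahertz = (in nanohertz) 1.645e+12. Check: 1 decahertz = 10 Hz, so 164.5 decahertz = 164.5 * 10 = 1645 Hz. 1 nanohertz = 1e-09 Hz, so 1645 Hz = 1645 / 1e-09 = 1.645e+12 nanohertz.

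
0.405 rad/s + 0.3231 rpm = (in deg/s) 25.14. Check: 0.405 rad/s is already in rad/s. 1 rpm = 0.10471976 rad/s, so 0.3231 rpm = 0.3231 * 0.10471976 = 0.033834953 rad/s. Sum: 0.405 + 0.033834953 = 0.43883495 rad/s. 1 deg/s = 0.017453293 rad/s, so 0.43883495 rad/s = 0.43883495 / 0.017453293 = 25.143391 deg/s ≈ 25.14 deg/s (4 s.f.).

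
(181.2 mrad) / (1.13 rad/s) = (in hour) 1 mrad = 0.001 rad, so 181.2 mrad = 181.2 * 0.001 = 0.1812 rad. 1.13 rad/s is already in rad/s. Combine: 0.1812 rad / 1.13 rad/s = 0.16035398 s. 1 hour = 3600 s, so 0.16035398 s = 0.16035398 / 3600 = 4.4542773e-05 hour ≈ 4.454e-05 hour (4 s.f.). Final answer: 4.454e-05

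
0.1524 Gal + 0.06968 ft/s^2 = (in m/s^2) 1 Gal = 0.01 m/s^2, so 0.1524 Gal = 0.1524 * 0.01 = 0.001524 m/s^2. 1 ft/s^2 = 0.3048 m/s^2, so 0.06968 ft/s^2 = 0.06968 * 0.3048 = 0.021238464 m/s^2. Sum: 0.001524 + 0.021238464 = 0.022762464 m/s^2. Result: 0.022762464 m/s^2 ≈ 0.02276 m/s^2 (4 s.f.). Final answer: 0.02276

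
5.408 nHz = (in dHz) 1 nHz = 1e-09 Hz, so 5.408 nHz = 5.408 * 1e-09 = 5.408e-09 Hz. 1 dHz = 0.1 Hz, so 5.408e-09 Hz = 5.408e-09 / 0.1 = 5.408e-08 dHz. Final answer: 5.408e-08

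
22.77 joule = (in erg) 2.277e+08. Check: 22.77 joule = 22.77 J. 1 erg = 1e-07 J, so 22.77 J = 22.77 / 1e-07 = 2.277e+08 erg.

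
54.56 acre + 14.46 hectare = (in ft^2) 1 acre = 4046.8564 m^2, so 54.56 acre = 54.56 * 4046.8564 = 220796.49 m^2. 1 hectare = 10000 m^2, so 14.46 hectare = 14.46 * 10000 = 144600 m^2. Sum: 220796.49 + 144600 = 365396.49 m^2. 1 ft^2 = 0.09290304 m^2, so 365396.49 m^2 = 365396.49 / 0.09290304 = 3933095 ft^2 ≈ 3.933e+06 ft^2 (4 s.f.). Final answer: 3.933e+06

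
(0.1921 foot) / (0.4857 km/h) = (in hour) 1 foot = 0.3048 m, so 0.1921 foot = 0.1921 * 0.3048 = 0.05855208 m. 1 km/h = 0.27777778 m/s, so 0.4857 km/h = 0.4857 * 0.27777778 = 0.13491667 m/s. Combine: 0.05855208 m / 0.13491667 m/s = 0.433987 s. 1 hour = 3600 s, so 0.433987 s = 0.433987 / 3600 = 0.00012055195 hour ≈ 0.0001206 hour (4 s.f.). Final answer: 0.0001206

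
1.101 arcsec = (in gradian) 0.0003398. Check: 1 arcsec = 4.8481368e-06 rad, so 1.101 arcsec = 1.101 * 4.8481368e-06 = 5.3377986e-06 rad. 1 gradian = 0.015707963 rad, so 5.3377986e-06 rad = 5.3377986e-06 / 0.015707963 = 0.00033981481 gradian ≈ 0.0003398 gradian (4 s.f.).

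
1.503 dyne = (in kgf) 1 dyne = 1e-05 N, so 1.503 dyne = 1.503 * 1e-05 = 1.503e-05 N. 1 kgf = 9.80665 N, so 1.503e-05 N = 1.503e-05 / 9.80665 = 1.5326335e-06 kgf ≈ 1.533e-06 kgf (4 s.f.). Final answer: 1.533e-06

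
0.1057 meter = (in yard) 0.1156. Check: 0.1057 meter = 0.1057 m. 1 yard = 0.9144 m, so 0.1057 m = 0.1057 / 0.9144 = 0.11559493 yard ≈ 0.1156 yard (4 s.f.).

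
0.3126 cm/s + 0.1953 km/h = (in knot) 0.1115. Check: 1 cm/s = 0.01 m/s, so 0.3126 cm/s = 0.3126 * 0.01 = 0.003126 m/s. 1 km/h = 0.27777778 m/s, so 0.1953 km/h = 0.1953 * 0.27777778 = 0.05425 m/s. Sum: 0.003126 + 0.05425 = 0.057376 m/s. 1 knot = 0.51444444 m/s, so 0.057376 m/s = 0.057376 / 0.51444444 = 0.11153002 knot ≈ 0.1115 knot (4 s.f.).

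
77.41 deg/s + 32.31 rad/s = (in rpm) 1 deg/s = 0.017453293 rad/s, so 77.41 deg/s = 77.41 * 0.017453293 = 1.3510594 rad/s. 32.31 rad/s is already in rad/s. Sum: 1.3510594 + 32.31 = 33.661059 rad/s. 1 rpm = 0.10471976 rad/s, so 33.661059 rad/s = 33.661059 / 0.10471976 = 321.43944 rpm ≈ 321.4 rpm (4 s.f.). Final answer: 321.4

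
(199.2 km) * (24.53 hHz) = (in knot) 9.498e+08. Check: 1 km = 1000 m, so 199.2 km = 199.2 * 1000 = 199200 m. 1 hHz = 100 Hz, so 24.53 hHz = 24.53 * 100 = 2453 Hz. Combine: 199200 m * 2453 Hz = 4.886376e+08 m/s. 1 knot = 0.51444444 m/s, so 4.886376e+08 m/s = 4.886376e+08 / 0.51444444 = 9.4983551e+08 knot ≈ 9.498e+08 knot (4 s.f.).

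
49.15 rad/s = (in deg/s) 1 deg/s = 0.017453293 rad/s, so 49.15 rad/s = 49.15 / 0.017453293 = 2816.0876 deg/s ≈ 2816 deg/s (4 s.f.). Final answer: 2816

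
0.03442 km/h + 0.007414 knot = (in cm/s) 1.338. Check: 1 km/h = 0.27777778 m/s, so 0.03442 km/h = 0.03442 * 0.27777778 = 0.0095611111 m/s. 1 knot = 0.51444444 m/s, so 0.007414 knot = 0.007414 * 0.51444444 = 0.0038140911 m/s. Sum: 0.0095611111 + 0.0038140911 = 0.013375202 m/s. 1 cm/s = 0.01 m/s, so 0.013375202 m/s = 0.013375202 / 0.01 = 1.3375202 cm/s ≈ 1.338 cm/s (4 s.f.).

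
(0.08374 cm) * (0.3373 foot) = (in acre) 1 cm = 0.01 m, so 0.08374 cm = 0.08374 * 0.01 = 0.0008374 m. 1 foot = 0.3048 m, so 0.3373 foot = 0.3373 * 0.3048 = 0.10280904 m. Combine: 0.0008374 m * 0.10280904 m = 8.609229e-05 m^2. 1 acre = 4046.8564 m^2, so 8.609229e-05 m^2 = 8.609229e-05 / 4046.8564 = 2.1273868e-08 acre ≈ 2.127e-08 acre (4 s.f.). Final answer: 2.127e-08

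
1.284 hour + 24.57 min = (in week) 1 hour = 3600 s, so 1.284 hour = 1.284 * 3600 = 4622.4 s. 1 min = 60 s, so 24.57 min = 24.57 * 60 = 1474.2 s. Sum: 4622.4 + 1474.2 = 6096.6 s. 1 week = 604800 s, so 6096.6 s = 6096.6 / 604800 = 0.010080357 week ≈ 0.01008 week (4 s.f.). Final answer: 0.01008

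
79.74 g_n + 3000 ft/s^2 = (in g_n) 173. Check: 1 g_n = 9.80665 m/s^2, so 79.74 g_n = 79.74 * 9.80665 = 781.98227 m/s^2. 1 ft/s^2 = 0.3048 m/s^2, so 3000 ft/s^2 = 3000 * 0.3048 = 914.4 m/s^2. Sum: 781.98227 + 914.4 = 1696.3823 m/s^2. 1 g_n = 9.80665 m/s^2, so 1696.3823 m/s^2 = 1696.3823 / 9.80665 = 172.98285 g_n ≈ 173 g_n (4 s.f.).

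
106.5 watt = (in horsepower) 106.5 watt = 106.5 W. 1 horsepower = 745.69987 W, so 106.5 W = 106.5 / 745.69987 = 0.14281885 horsepower ≈ 0.1428 horsepower (4 s.f.). Final answer: 0.1428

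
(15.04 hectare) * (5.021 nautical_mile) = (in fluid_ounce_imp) 1 hectare = 10000 m^2, so 15.04 hectare = 15.04 * 10000 = 150400 m^2. 1 nautical_mile = 1852 m, so 5.021 nautical_mile = 5.021 * 1852 = 9298.892 m. Combine: 150400 m^2 * 9298.892 m = 1.3985534e+09 m^3. 1 fluid_ounce_imp = 2.8413063e-05 m^3, so 1.3985534e+09 m^3 = 1.3985534e+09 / 2.8413063e-05 = 4.9222197e+13 fluid_ounce_imp ≈ 4.922e+13 fluid_ounce_imp (4 s.f.). Final answer: 4.922e+13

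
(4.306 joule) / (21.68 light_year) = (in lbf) 4.306 joule = 4.306 J. 1 light_year = 9.4607305e+15 m, so 21.68 light_year = 21.68 * 9.4607305e+15 = 2.0510864e+17 m. Combine: 4.306 J / 2.0510864e+17 m = 2.0993753e-17 N. 1 lbf = 4.4482216 N, so 2.0993753e-17 N = 2.0993753e-17 / 4.4482216 = 4.7195834e-18 lbf ≈ 4.72e-18 lbf (4 s.f.). Final answer: 4.72e-18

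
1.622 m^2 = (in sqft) 17.46. Check: 1 sqft = 0.09290304 m^2, so 1.622 m^2 = 1.622 / 0.09290304 = 17.459063 sqft ≈ 17.46 sqft (4 s.f.).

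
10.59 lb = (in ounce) 169.4. Check: 1 lb = 0.45359237 kg, so 10.59 lb = 10.59 * 0.45359237 = 4.8035432 kg. 1 ounce = 0.028349523 kg, so 4.8035432 kg = 4.8035432 / 0.028349523 = 169.44 ounce ≈ 169.4 ounce (4 s.f.).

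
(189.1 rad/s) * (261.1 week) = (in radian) 189.1 rad/s is already in rad/s. 1 week = 604800 s, so 261.1 week = 261.1 * 604800 = 1.5791328e+08 s. Combine: 189.1 rad/s * 1.5791328e+08 s = 2.9861401e+10 rad. 2.9861401e+10 rad = 2.9861401e+10 radian ≈ 2.986e+10 radian (4 s.f.). Final answer: 2.986e+10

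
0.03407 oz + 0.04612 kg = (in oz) 1.661. Check: 1 oz = 0.028349523 kg, so 0.03407 oz = 0.03407 * 0.028349523 = 0.00096586825 kg. 0.04612 kg is already in kg. Sum: 0.00096586825 + 0.04612 = 0.047085868 kg. 1 oz = 0.028349523 kg, so 0.047085868 kg = 0.047085868 / 0.028349523 = 1.6609051 oz ≈ 1.661 oz (4 s.f.).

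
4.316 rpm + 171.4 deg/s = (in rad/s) 1 rpm = 0.10471976 rad/s, so 4.316 rpm = 4.316 * 0.10471976 = 0.45197046 rad/s. 1 deg/s = 0.017453293 rad/s, so 171.4 deg/s = 171.4 * 0.017453293 = 2.9914943 rad/s. Sum: 0.45197046 + 2.9914943 = 3.4434648 rad/s. Result: 3.4434648 rad/s ≈ 3.443 rad/s (4 s.f.). Final answer: 3.443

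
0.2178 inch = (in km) 1 inch = 0.0254 m, so 0.2178 inch = 0.2178 * 0.0254 = 0.00553212 m. 1 km = 1000 m, so 0.00553212 m = 0.00553212 / 1000 = 5.53212e-06 km ≈ 5.532e-06 km (4 s.f.). Final answer: 5.532e-06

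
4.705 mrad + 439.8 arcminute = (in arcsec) 1 mrad = 0.001 rad, so 4.705 mrad = 4.705 * 0.001 = 0.004705 rad. 1 arcminute = 0.00029088821 rad, so 439.8 arcminute = 439.8 * 0.00029088821 = 0.12793263 rad. Sum: 0.004705 + 0.12793263 = 0.13263763 rad. 1 arcsec = 4.8481368e-06 rad, so 0.13263763 rad = 0.13263763 / 4.8481368e-06 = 27358.476 arcsec ≈ 2.736e+04 arcsec (4 s.f.). Final answer: 2.736e+04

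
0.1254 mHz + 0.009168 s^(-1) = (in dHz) 1 mHz = 0.001 Hz, so 0.1254 mHz = 0.1254 * 0.001 = 0.0001254 Hz. 0.009168 s^(-1) = 0.009168 Hz. Sum: 0.0001254 + 0.009168 = 0.0092934 Hz. 1 dHz = 0.1 Hz, so 0.0092934 Hz = 0.0092934 / 0.1 = 0.092934 dHz ≈ 0.09293 dHz (4 s.f.). Final answer: 0.09293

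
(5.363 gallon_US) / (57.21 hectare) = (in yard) 3.881e-08. Check: 1 gallon_US = 0.0037854118 m^3, so 5.363 gallon_US = 5.363 * 0.0037854118 = 0.020301163 m^3. 1 hectare = 10000 m^2, so 57.21 hectare = 57.21 * 10000 = 572100 m^2. Combine: 0.020301163 m^3 / 572100 m^2 = 3.5485341e-08 m. 1 yard = 0.9144 m, so 3.5485341e-08 m = 3.5485341e-08 / 0.9144 = 3.880724e-08 yard ≈ 3.881e-08 yard (4 s.f.).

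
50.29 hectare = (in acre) 1 hectare = 10000 m^2, so 50.29 hectare = 50.29 * 10000 = 502900 m^2. 1 acre = 4046.8564 m^2, so 502900 m^2 = 502900 / 4046.8564 = 124.2693 acre ≈ 124.3 acre (4 s.f.). Final answer: 124.3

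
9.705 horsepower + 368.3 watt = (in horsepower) 10.2. Check: 1 horsepower = 745.69987 W, so 9.705 horsepower = 9.705 * 745.69987 = 7237.0173 W. 368.3 watt = 368.3 W. Sum: 7237.0173 + 368.3 = 7605.3173 W. 1 horsepower = 745.69987 W, so 7605.3173 W = 7605.3173 / 745.69987 = 10.198898 horsepower ≈ 10.2 horsepower (4 s.f.).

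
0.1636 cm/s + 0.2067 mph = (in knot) 1 cm/s = 0.01 m/s, so 0.1636 cm/s = 0.1636 * 0.01 = 0.001636 m/s. 1 mph = 0.44704 m/s, so 0.2067 mph = 0.2067 * 0.44704 = 0.092403168 m/s. Sum: 0.001636 + 0.092403168 = 0.094039168 m/s. 1 knot = 0.51444444 m/s, so 0.094039168 m/s = 0.094039168 / 0.51444444 = 0.18279752 knot ≈ 0.1828 knot (4 s.f.). Final answer: 0.1828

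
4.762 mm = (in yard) 1 mm = 0.001 m, so 4.762 mm = 4.762 * 0.001 = 0.004762 m. 1 yard = 0.9144 m, so 0.004762 m = 0.004762 / 0.9144 = 0.0052077865 yard ≈ 0.005208 yard (4 s.f.). Final answer: 0.005208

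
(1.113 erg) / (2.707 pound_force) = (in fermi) 9.243e+06. Check: 1 erg = 1e-07 J, so 1.113 erg = 1.113 * 1e-07 = 1.113e-07 J. 1 pound_force = 4.4482216 N, so 2.707 pound_force = 2.707 * 4.4482216 = 12.041336 N. Combine: 1.113e-07 J / 12.041336 N = 9.2431605e-09 m. 1 fermi = 1e-15 m, so 9.2431605e-09 m = 9.2431605e-09 / 1e-15 = 9243160.5 fermi ≈ 9.243e+06 fermi (4 s.f.).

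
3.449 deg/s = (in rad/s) 0.0602. Check: 1 deg/s = 0.017453293 rad/s, so 3.449 deg/s = 3.449 * 0.017453293 = 0.060196406 rad/s. Result: 0.060196406 rad/s ≈ 0.0602 rad/s (4 s.f.).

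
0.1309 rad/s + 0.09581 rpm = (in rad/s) 0.1409. Check: 0.1309 rad/s is already in rad/s. 1 rpm = 0.10471976 rad/s, so 0.09581 rpm = 0.09581 * 0.10471976 = 0.0100332 rad/s. Sum: 0.1309 + 0.0100332 = 0.1409332 rad/s. Result: 0.1409332 rad/s ≈ 0.1409 rad/s (4 s.f.).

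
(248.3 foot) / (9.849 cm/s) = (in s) 1 foot = 0.3048 m, so 248.3 foot = 248.3 * 0.3048 = 75.68184 m. 1 cm/s = 0.01 m/s, so 9.849 cm/s = 9.849 * 0.01 = 0.09849 m/s. Combine: 75.68184 m / 0.09849 m/s = 768.42157 s. Result: 768.42157 s ≈ 768.4 s (4 s.f.). Final answer: 768.4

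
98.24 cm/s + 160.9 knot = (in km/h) 1 cm/s = 0.01 m/s, so 98.24 cm/s = 98.24 * 0.01 = 0.9824 m/s. 1 knot = 0.51444444 m/s, so 160.9 knot = 160.9 * 0.51444444 = 82.774111 m/s. Sum: 0.9824 + 82.774111 = 83.756511 m/s. 1 km/h = 0.27777778 m/s, so 83.756511 m/s = 83.756511 / 0.27777778 = 301.52344 km/h ≈ 301.5 km/h (4 s.f.). Final answer: 301.5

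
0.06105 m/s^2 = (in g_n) 0.006225. Check: 1 g_n = 9.80665 m/s^2, so 0.06105 m/s^2 = 0.06105 / 9.80665 = 0.0062253675 g_n ≈ 0.006225 g_n (4 s.f.).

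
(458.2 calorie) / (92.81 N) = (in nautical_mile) 1 calorie = 4.184 J, so 458.2 calorie = 458.2 * 4.184 = 1917.1088 J. 92.81 N is already in N. Combine: 1917.1088 J / 92.81 N = 20.656274 m. 1 nautical_mile = 1852 m, so 20.656274 m = 20.656274 / 1852 = 0.011153496 nautical_mile ≈ 0.01115 nautical_mile (4 s.f.). Final answer: 0.01115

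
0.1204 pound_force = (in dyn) 1 pound_force = 4.4482216 N, so 0.1204 pound_force = 0.1204 * 4.4482216 = 0.53556588 N. 1 dyn = 1e-05 N, so 0.53556588 N = 0.53556588 / 1e-05 = 53556.588 dyn ≈ 5.356e+04 dyn (4 s.f.). Final answer: 5.356e+04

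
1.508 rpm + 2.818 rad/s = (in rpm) 1 rpm = 0.10471976 rad/s, so 1.508 rpm = 1.508 * 0.10471976 = 0.15791739 rad/s. 2.818 rad/s is already in rad/s. Sum: 0.15791739 + 2.818 = 2.9759174 rad/s. 1 rpm = 0.10471976 rad/s, so 2.9759174 rad/s = 2.9759174 / 0.10471976 = 28.417918 rpm ≈ 28.42 rpm (4 s.f.). Final answer: 28.42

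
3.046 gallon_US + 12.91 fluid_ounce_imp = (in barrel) 1 gallon_US = 0.0037854118 m^3, so 3.046 gallon_US = 3.046 * 0.0037854118 = 0.011530364 m^3. 1 fluid_ounce_imp = 2.8413063e-05 m^3, so 12.91 fluid_ounce_imp = 12.91 * 2.8413063e-05 = 0.00036681264 m^3. Sum: 0.011530364 + 0.00036681264 = 0.011897177 m^3. 1 barrel = 0.15898729 m^3, so 0.011897177 m^3 = 0.011897177 / 0.15898729 = 0.074830992 barrel ≈ 0.07483 barrel (4 s.f.). Final answer: 0.07483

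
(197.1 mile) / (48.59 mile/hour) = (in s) 1 mile = 1609.344 m, so 197.1 mile = 197.1 * 1609.344 = 317201.7 m. 1 mile/hour = 0.44704 m/s, so 48.59 mile/hour = 48.59 * 0.44704 = 21.721674 m/s. Combine: 317201.7 m / 21.721674 m/s = 14603.005 s. Result: 14603.005 s ≈ 1.46e+04 s (4 s.f.). Final answer: 1.46e+04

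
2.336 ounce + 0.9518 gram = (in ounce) 1 ounce = 0.028349523 kg, so 2.336 ounce = 2.336 * 0.028349523 = 0.066224486 kg. 1 gram = 0.001 kg, so 0.9518 gram = 0.9518 * 0.001 = 0.0009518 kg. Sum: 0.066224486 + 0.0009518 = 0.067176286 kg. 1 ounce = 0.028349523 kg, so 0.067176286 kg = 0.067176286 / 0.028349523 = 2.3695738 ounce ≈ 2.37 ounce (4 s.f.). Final answer: 2.37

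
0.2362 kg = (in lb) 1 lb = 0.45359237 kg, so 0.2362 kg = 0.2362 / 0.45359237 = 0.52073186 lb ≈ 0.5207 lb (4 s.f.). Final answer: 0.5207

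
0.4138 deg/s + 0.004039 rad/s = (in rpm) 1 deg/s = 0.017453293 rad/s, so 0.4138 deg/s = 0.4138 * 0.017453293 = 0.0072221724 rad/s. 0.004039 rad/s is already in rad/s. Sum: 0.0072221724 + 0.004039 = 0.011261172 rad/s. 1 rpm = 0.10471976 rad/s, so 0.011261172 rad/s = 0.011261172 / 0.10471976 = 0.10753628 rpm ≈ 0.1075 rpm (4 s.f.). Final answer: 0.1075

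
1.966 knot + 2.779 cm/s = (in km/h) 3.741. Check: 1 knot = 0.51444444 m/s, so 1.966 knot = 1.966 * 0.51444444 = 1.0113978 m/s. 1 cm/s = 0.01 m/s, so 2.779 cm/s = 2.779 * 0.01 = 0.02779 m/s. Sum: 1.0113978 + 0.02779 = 1.0391878 m/s. 1 km/h = 0.27777778 m/s, so 1.0391878 m/s = 1.0391878 / 0.27777778 = 3.741076 km/h ≈ 3.741 km/h (4 s.f.).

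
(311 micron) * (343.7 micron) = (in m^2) 1 micron = 1e-06 m, so 311 micron = 311 * 1e-06 = 0.000311 m. 1 micron = 1e-06 m, so 343.7 micron = 343.7 * 1e-06 = 0.0003437 m. Combine: 0.000311 m * 0.0003437 m = 1.068907e-07 m^2. Result: 1.068907e-07 m^2 ≈ 1.069e-07 m^2 (4 s.f.). Final answer: 1.069e-07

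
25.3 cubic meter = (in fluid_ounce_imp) 8.904e+05. Check: 25.3 cubic meter = 25.3 m^3. 1 fluid_ounce_imp = 2.8413063e-05 m^3, so 25.3 m^3 = 25.3 / 2.8413063e-05 = 890435.52 fluid_ounce_imp ≈ 8.904e+05 fluid_ounce_imp (4 s.f.).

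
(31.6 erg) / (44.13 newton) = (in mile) 1 erg = 1e-07 J, so 31.6 erg = 31.6 * 1e-07 = 3.16e-06 J. 44.13 newton = 44.13 N. Combine: 3.16e-06 J / 44.13 N = 7.1606617e-08 m. 1 mile = 1609.344 m, so 7.1606617e-08 m = 7.1606617e-08 / 1609.344 = 4.4494289e-11 mile ≈ 4.449e-11 mile (4 s.f.). Final answer: 4.449e-11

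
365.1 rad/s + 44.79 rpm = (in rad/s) 369.8. Check: 365.1 rad/s is already in rad/s. 1 rpm = 0.10471976 rad/s, so 44.79 rpm = 44.79 * 0.10471976 = 4.6903978 rad/s. Sum: 365.1 + 4.6903978 = 369.7904 rad/s. Result: 369.7904 rad/s ≈ 369.8 rad/s (4 s.f.).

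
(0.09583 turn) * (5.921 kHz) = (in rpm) 1 turn = 6.2831853 rad, so 0.09583 turn = 0.09583 * 6.2831853 = 0.60211765 rad. 1 kHz = 1000 Hz, so 5.921 kHz = 5.921 * 1000 = 5921 Hz. Combine: 0.60211765 rad * 5921 Hz = 3565.1386 rad/s. 1 rpm = 0.10471976 rad/s, so 3565.1386 rad/s = 3565.1386 / 0.10471976 = 34044.566 rpm ≈ 3.404e+04 rpm (4 s.f.). Final answer: 3.404e+04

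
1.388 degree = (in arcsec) 1 degree = 0.017453293 rad, so 1.388 degree = 1.388 * 0.017453293 = 0.02422517 rad. 1 arcsec = 4.8481368e-06 rad, so 0.02422517 rad = 0.02422517 / 4.8481368e-06 = 4996.8 arcsec ≈ 4997 arcsec (4 s.f.). Final answer: 4997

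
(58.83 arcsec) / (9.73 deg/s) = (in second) 1 arcsec = 4.8481368e-06 rad, so 58.83 arcsec = 58.83 * 4.8481368e-06 = 0.00028521589 rad. 1 deg/s = 0.017453293 rad/s, so 9.73 deg/s = 9.73 * 0.017453293 = 0.16982054 rad/s. Combine: 0.00028521589 rad / 0.16982054 rad/s = 0.0016795135 s. 0.0016795135 s = 0.0016795135 second ≈ 0.00168 second (4 s.f.). Final answer: 0.00168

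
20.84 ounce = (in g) 590.8. Check: 1 ounce = 0.028349523 kg, so 20.84 ounce = 20.84 * 0.028349523 = 0.59080406 kg. 1 g = 0.001 kg, so 0.59080406 kg = 0.59080406 / 0.001 = 590.80406 g ≈ 590.8 g (4 s.f.).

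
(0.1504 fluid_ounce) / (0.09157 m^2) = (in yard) 5.312e-05. Check: 1 fluid_ounce = 2.957353e-05 m^3, so 0.1504 fluid_ounce = 0.1504 * 2.957353e-05 = 4.4478588e-06 m^3. 0.09157 m^2 is already in m^2. Combine: 4.4478588e-06 m^3 / 0.09157 m^2 = 4.8573319e-05 m. 1 yard = 0.9144 m, so 4.8573319e-05 m = 4.8573319e-05 / 0.9144 = 5.3120428e-05 yard ≈ 5.312e-05 yard (4 s.f.).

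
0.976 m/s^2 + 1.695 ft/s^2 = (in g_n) 0.976 m/s^2 is already in m/s^2. 1 ft/s^2 = 0.3048 m/s^2, so 1.695 ft/s^2 = 1.695 * 0.3048 = 0.516636 m/s^2. Sum: 0.976 + 0.516636 = 1.492636 m/s^2. 1 g_n = 9.80665 m/s^2, so 1.492636 m/s^2 = 1.492636 / 9.80665 = 0.15220651 g_n ≈ 0.1522 g_n (4 s.f.). Final answer: 0.1522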